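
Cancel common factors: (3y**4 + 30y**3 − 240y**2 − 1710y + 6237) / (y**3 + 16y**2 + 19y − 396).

Apply the Euclidean algorithm:
  3y**4 + 30y**3 − 240y**2 − 1710y + 6237 = (3y − 18)(y**3 + 16y**2 + 19y − 396) + (−9y**2 − 180y − 891)
  y**3 + 16y**2 + 19y − 396 = (−(1/9)y + 4/9)(−9y**2 − 180y − 891) + (0)
Last nonzero remainder: −9y**2 − 180y − 891. Dividing through by −9 gives the monic gcd y**2 + 20y + 99.
Cancel y**2 + 20y + 99 from numerator and denominator to get the reduced form.

(3y**2 − 30y + 63)/(y − 4)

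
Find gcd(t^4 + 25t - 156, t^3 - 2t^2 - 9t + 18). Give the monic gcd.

t - 3

By polynomial division,
  t^4 + 25t - 156 = (t + 2)(t^3 - 2t^2 - 9t + 18) + (13t^2 + 25t - 192)
  t^3 - 2t^2 - 9t + 18 = ((1/13)t - 51/169)(13t^2 + 25t - 192) + ((2250/169)t - 6750/169)
  13t^2 + 25t - 192 = ((2197/2250)t + 5408/1125)((2250/169)t - 6750/169) + (0)
Last nonzero remainder: (2250/169)t - 6750/169. Dividing through by 2250/169 gives the monic gcd t - 3.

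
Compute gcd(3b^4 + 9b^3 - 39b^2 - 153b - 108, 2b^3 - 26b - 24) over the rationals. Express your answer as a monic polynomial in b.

b^3 - 13b - 12

Repeated division with remainder:
  3b^4 + 9b^3 - 39b^2 - 153b - 108 = ((3/2)b + 9/2)(2b^3 - 26b - 24) + (0)
Last nonzero remainder: 2b^3 - 26b - 24. Dividing through by 2 gives the monic gcd b^3 - 13b - 12.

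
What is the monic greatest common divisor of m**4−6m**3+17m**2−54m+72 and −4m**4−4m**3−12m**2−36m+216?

Euclidean algorithm in ℚ[m]:
  m**4−6m**3+17m**2−54m+72 = (−1/4)(−4m**4−4m**3−12m**2−36m+216) + (−7m**3+14m**2−63m+126)
  −4m**4−4m**3−12m**2−36m+216 = ((4/7)m+12/7)(−7m**3+14m**2−63m+126) + (0)
Last nonzero remainder: −7m**3+14m**2−63m+126. Dividing through by −7 gives the monic gcd m**3−2m**2+9m−18.

m**3−2m**2+9m−18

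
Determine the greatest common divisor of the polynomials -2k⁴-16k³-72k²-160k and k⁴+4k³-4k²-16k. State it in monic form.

k²+4k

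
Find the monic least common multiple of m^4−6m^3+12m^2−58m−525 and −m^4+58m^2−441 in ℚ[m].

By polynomial division,
  m^4−6m^3+12m^2−58m−525 = (−1)(−m^4+58m^2−441) + (−6m^3+70m^2−58m−966)
  −m^4+58m^2−441 = ((1/6)m+35/18)(−6m^3+70m^2−58m−966) + (−(616/9)m^2+(2464/9)m+4312/3)
  −6m^3+70m^2−58m−966 = ((27/308)m−207/308)(−(616/9)m^2+(2464/9)m+4312/3) + (0)
Last nonzero remainder: −(616/9)m^2+(2464/9)m+4312/3. Dividing through by −616/9 gives the monic gcd m^2−4m−21.
Then lcm(f, g) = f·g / gcd(f, g); expanding and making the result monic gives the answer.

m^6−2m^5−33m^4+116m^3−1009m^2−882m+11025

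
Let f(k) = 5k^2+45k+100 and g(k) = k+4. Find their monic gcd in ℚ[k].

k+4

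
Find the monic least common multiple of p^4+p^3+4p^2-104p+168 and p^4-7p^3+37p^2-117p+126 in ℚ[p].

Euclidean algorithm in ℚ[p]:
  p^4+p^3+4p^2-104p+168 = (p^4-7p^3+37p^2-117p+126) + (8p^3-33p^2+13p+42)
  p^4-7p^3+37p^2-117p+126 = ((1/8)p-23/64)(8p^3-33p^2+13p+42) + ((1505/64)p^2-(7525/64)p+4515/32)
  8p^3-33p^2+13p+42 = ((512/1505)p+64/215)((1505/64)p^2-(7525/64)p+4515/32) + (0)
Last nonzero remainder: (1505/64)p^2-(7525/64)p+4515/32. Dividing through by 1505/64 gives the monic gcd p^2-5p+6.
Then lcm(f, g) = f·g / gcd(f, g); expanding and making the result monic gives the answer.

p^6-p^5+23p^4-91p^3+460p^2-2520p+3528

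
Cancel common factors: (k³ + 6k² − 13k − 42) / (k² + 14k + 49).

Euclidean algorithm in ℚ[k]:
  k³ + 6k² − 13k − 42 = (k − 8)(k² + 14k + 49) + (50k + 350)
  k² + 14k + 49 = ((1/50)k + 7/50)(50k + 350) + (0)
Last nonzero remainder: 50k + 350. Dividing through by 50 gives the monic gcd k + 7.
Cancel k + 7 from numerator and denominator to get the reduced form.

(k² − k − 6)/(k + 7)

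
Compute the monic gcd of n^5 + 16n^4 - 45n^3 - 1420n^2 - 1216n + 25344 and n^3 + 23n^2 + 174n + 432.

n^2 + 17n + 72

Euclidean algorithm in ℚ[n]:
  n^5 + 16n^4 - 45n^3 - 1420n^2 - 1216n + 25344 = (n^2 - 7n - 58)(n^3 + 23n^2 + 174n + 432) + (700n^2 + 11900n + 50400)
  n^3 + 23n^2 + 174n + 432 = ((1/700)n + 3/350)(700n^2 + 11900n + 50400) + (0)
Last nonzero remainder: 700n^2 + 11900n + 50400. Dividing through by 700 gives the monic gcd n^2 + 17n + 72.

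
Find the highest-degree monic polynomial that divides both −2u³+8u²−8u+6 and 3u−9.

Euclidean algorithm in ℚ[u]:
  −2u³+8u²−8u+6 = (−(2/3)u²+(2/3)u−2/3)(3u−9) + (0)
Last nonzero remainder: 3u−9. Dividing through by 3 gives the monic gcd u−3.

u−3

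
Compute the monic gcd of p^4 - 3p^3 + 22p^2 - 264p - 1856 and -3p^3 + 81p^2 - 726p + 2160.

Euclidean algorithm in ℚ[p]:
  p^4 - 3p^3 + 22p^2 - 264p - 1856 = (-(1/3)p - 8)(-3p^3 + 81p^2 - 726p + 2160) + (428p^2 - 5352p + 15424)
  -3p^3 + 81p^2 - 726p + 2160 = (-(3/428)p + 4653/45796)(428p^2 - 5352p + 15424) + (-(848484/11449)p + 6787872/11449)
  428p^2 - 5352p + 15424 = (-(1225043/212121)p + 5518418/212121)(-(848484/11449)p + 6787872/11449) + (0)
Last nonzero remainder: -(848484/11449)p + 6787872/11449. Dividing through by -848484/11449 gives the monic gcd p - 8.

p - 8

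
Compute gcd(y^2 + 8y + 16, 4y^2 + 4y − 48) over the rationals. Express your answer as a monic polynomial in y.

y + 4

Apply the Euclidean algorithm:
  y^2 + 8y + 16 = (1/4)(4y^2 + 4y − 48) + (7y + 28)
  4y^2 + 4y − 48 = ((4/7)y − 12/7)(7y + 28) + (0)
Last nonzero remainder: 7y + 28. Dividing through by 7 gives the monic gcd y + 4.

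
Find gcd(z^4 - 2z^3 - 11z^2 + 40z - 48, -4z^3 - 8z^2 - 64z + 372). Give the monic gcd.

z - 3

By polynomial division,
  z^4 - 2z^3 - 11z^2 + 40z - 48 = (-(1/4)z + 1)(-4z^3 - 8z^2 - 64z + 372) + (-19z^2 + 197z - 420)
  -4z^3 - 8z^2 - 64z + 372 = ((4/19)z + 940/361)(-19z^2 + 197z - 420) + (-(176364/361)z + 529092/361)
  -19z^2 + 197z - 420 = ((6859/176364)z - 12635/44091)(-(176364/361)z + 529092/361) + (0)
Last nonzero remainder: -(176364/361)z + 529092/361. Dividing through by -176364/361 gives the monic gcd z - 3.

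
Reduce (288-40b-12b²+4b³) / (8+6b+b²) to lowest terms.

Euclidean algorithm in ℚ[b]:
  4b³-12b²-40b+288 = (4b-36)(b²+6b+8) + (144b+576)
  b²+6b+8 = ((1/144)b+1/72)(144b+576) + (0)
Last nonzero remainder: 144b+576. Dividing through by 144 gives the monic gcd b+4.
Cancel b+4 from numerator and denominator to get the reduced form.

(72-28b+4b²)/(2+b)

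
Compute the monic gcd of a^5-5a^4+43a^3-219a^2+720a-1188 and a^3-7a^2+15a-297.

Apply the Euclidean algorithm:
  a^5-5a^4+43a^3-219a^2+720a-1188 = (a^2+2a+42)(a^3-7a^2+15a-297) + (342a^2+684a+11286)
  a^3-7a^2+15a-297 = ((1/342)a-1/38)(342a^2+684a+11286) + (0)
Last nonzero remainder: 342a^2+684a+11286. Dividing through by 342 gives the monic gcd a^2+2a+33.

a^2+2a+33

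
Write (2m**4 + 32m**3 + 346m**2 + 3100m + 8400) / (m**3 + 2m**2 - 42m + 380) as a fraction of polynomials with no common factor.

(2m**3 + 12m**2 + 226m + 840)/(m**2 - 8m + 38)

Apply the Euclidean algorithm:
  2m**4 + 32m**3 + 346m**2 + 3100m + 8400 = (2m + 28)(m**3 + 2m**2 - 42m + 380) + (374m**2 + 3516m - 2240)
  m**3 + 2m**2 - 42m + 380 = ((1/374)m - 692/34969)(374m**2 + 3516m - 2240) + ((1173814/34969)m + 11738140/34969)
  374m**2 + 3516m - 2240 = ((6539203/586907)m - 3916528/586907)((1173814/34969)m + 11738140/34969) + (0)
Last nonzero remainder: (1173814/34969)m + 11738140/34969. Dividing through by 1173814/34969 gives the monic gcd m + 10.
Cancel m + 10 from numerator and denominator to get the reduced form.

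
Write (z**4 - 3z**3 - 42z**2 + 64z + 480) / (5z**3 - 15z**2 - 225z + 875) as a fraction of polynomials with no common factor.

(z**3 + 2z**2 - 32z - 96)/(5z**2 + 10z - 175)

Repeated division with remainder:
  z**4 - 3z**3 - 42z**2 + 64z + 480 = ((1/5)z)(5z**3 - 15z**2 - 225z + 875) + (3z**2 - 111z + 480)
  5z**3 - 15z**2 - 225z + 875 = ((5/3)z + 170/3)(3z**2 - 111z + 480) + (5265z - 26325)
  3z**2 - 111z + 480 = ((1/1755)z - 32/1755)(5265z - 26325) + (0)
Last nonzero remainder: 5265z - 26325. Dividing through by 5265 gives the monic gcd z - 5.
Cancel z - 5 from numerator and denominator to get the reduced form.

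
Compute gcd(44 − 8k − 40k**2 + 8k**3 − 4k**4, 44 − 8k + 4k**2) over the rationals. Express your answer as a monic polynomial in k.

Euclidean algorithm in ℚ[k]:
  −4k**4 + 8k**3 − 40k**2 − 8k + 44 = (−k**2 + 1)(4k**2 − 8k + 44) + (0)
Last nonzero remainder: 4k**2 − 8k + 44. Dividing through by 4 gives the monic gcd k**2 − 2k + 11.

11 − 2k + k**2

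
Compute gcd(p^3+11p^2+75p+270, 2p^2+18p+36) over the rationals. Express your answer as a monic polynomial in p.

p+6

Repeated division with remainder:
  p^3+11p^2+75p+270 = ((1/2)p+1)(2p^2+18p+36) + (39p+234)
  2p^2+18p+36 = ((2/39)p+2/13)(39p+234) + (0)
Last nonzero remainder: 39p+234. Dividing through by 39 gives the monic gcd p+6.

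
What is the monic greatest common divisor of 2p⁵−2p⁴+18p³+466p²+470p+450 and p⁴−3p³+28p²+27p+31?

By polynomial division,
  2p⁵−2p⁴+18p³+466p²+470p+450 = (2p+4)(p⁴−3p³+28p²+27p+31) + (−26p³+300p²+300p+326)
  p⁴−3p³+28p²+27p+31 = (−(1/26)p−111/338)(−26p³+300p²+300p+326) + ((23332/169)p²+(23332/169)p+23332/169)
  −26p³+300p²+300p+326 = (−(2197/11666)p+27547/11666)((23332/169)p²+(23332/169)p+23332/169) + (0)
Last nonzero remainder: (23332/169)p²+(23332/169)p+23332/169. Dividing through by 23332/169 gives the monic gcd p²+p+1.

p²+p+1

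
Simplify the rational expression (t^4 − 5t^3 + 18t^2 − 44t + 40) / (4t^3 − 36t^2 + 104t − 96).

(t^3 − 3t^2 + 12t − 20)/(4t^2 − 28t + 48)

By polynomial division,
  t^4 − 5t^3 + 18t^2 − 44t + 40 = ((1/4)t + 1)(4t^3 − 36t^2 + 104t − 96) + (28t^2 − 124t + 136)
  4t^3 − 36t^2 + 104t − 96 = ((1/7)t − 32/49)(28t^2 − 124t + 136) + ((176/49)t − 352/49)
  28t^2 − 124t + 136 = ((343/44)t − 833/44)((176/49)t − 352/49) + (0)
Last nonzero remainder: (176/49)t − 352/49. Dividing through by 176/49 gives the monic gcd t − 2.
Cancel t − 2 from numerator and denominator to get the reduced form.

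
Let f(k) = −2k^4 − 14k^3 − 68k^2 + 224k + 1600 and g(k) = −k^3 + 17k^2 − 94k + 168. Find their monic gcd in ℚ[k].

k − 4

Apply the Euclidean algorithm:
  −2k^4 − 14k^3 − 68k^2 + 224k + 1600 = (2k + 48)(−k^3 + 17k^2 − 94k + 168) + (−696k^2 + 4400k − 6464)
  −k^3 + 17k^2 − 94k + 168 = ((1/696)k − 929/60552)(−696k^2 + 4400k − 6464) + (−(130240/7569)k + 520960/7569)
  −696k^2 + 4400k − 6464 = ((658503/16280)k − 764469/8140)(−(130240/7569)k + 520960/7569) + (0)
Last nonzero remainder: −(130240/7569)k + 520960/7569. Dividing through by −130240/7569 gives the monic gcd k − 4.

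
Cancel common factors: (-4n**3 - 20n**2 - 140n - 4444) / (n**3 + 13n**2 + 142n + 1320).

By polynomial division,
  -4n**3 - 20n**2 - 140n - 4444 = (-4)(n**3 + 13n**2 + 142n + 1320) + (32n**2 + 428n + 836)
  n**3 + 13n**2 + 142n + 1320 = ((1/32)n - 3/256)(32n**2 + 428n + 836) + ((7737/64)n + 85107/64)
  32n**2 + 428n + 836 = ((2048/7737)n + 4864/7737)((7737/64)n + 85107/64) + (0)
Last nonzero remainder: (7737/64)n + 85107/64. Dividing through by 7737/64 gives the monic gcd n + 11.
Cancel n + 11 from numerator and denominator to get the reduced form.

(-4n**2 + 24n - 404)/(n**2 + 2n + 120)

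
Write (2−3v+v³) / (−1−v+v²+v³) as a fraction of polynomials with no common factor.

By polynomial division,
  v³−3v+2 = (v³+v²−v−1) + (−v²−2v+3)
  v³+v²−v−1 = (−v+1)(−v²−2v+3) + (4v−4)
  −v²−2v+3 = (−(1/4)v−3/4)(4v−4) + (0)
Last nonzero remainder: 4v−4. Dividing through by 4 gives the monic gcd v−1.
Cancel v−1 from numerator and denominator to get the reduced form.

(−2+v+v²)/(1+2v+v²)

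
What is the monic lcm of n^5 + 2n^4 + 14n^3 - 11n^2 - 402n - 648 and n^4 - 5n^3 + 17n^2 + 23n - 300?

Repeated division with remainder:
  n^5 + 2n^4 + 14n^3 - 11n^2 - 402n - 648 = (n + 7)(n^4 - 5n^3 + 17n^2 + 23n - 300) + (32n^3 - 153n^2 - 263n + 1452)
  n^4 - 5n^3 + 17n^2 + 23n - 300 = ((1/32)n - 7/1024)(32n^3 - 153n^2 - 263n + 1452) + ((24753/1024)n^2 - (24753/1024)n - 74259/256)
  32n^3 - 153n^2 - 263n + 1452 = ((32768/24753)n - 123904/24753)((24753/1024)n^2 - (24753/1024)n - 74259/256) + (0)
Last nonzero remainder: (24753/1024)n^2 - (24753/1024)n - 74259/256. Dividing through by 24753/1024 gives the monic gcd n^2 - n - 12.
Then lcm(f, g) = f·g / gcd(f, g); expanding and making the result monic gives the answer.

n^7 - 2n^6 + 31n^5 - 17n^4 - 8n^3 + 685n^2 - 7458n - 16200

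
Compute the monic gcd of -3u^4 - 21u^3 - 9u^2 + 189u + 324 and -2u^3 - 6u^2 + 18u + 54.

Euclidean algorithm in ℚ[u]:
  -3u^4 - 21u^3 - 9u^2 + 189u + 324 = ((3/2)u + 6)(-2u^3 - 6u^2 + 18u + 54) + (0)
Last nonzero remainder: -2u^3 - 6u^2 + 18u + 54. Dividing through by -2 gives the monic gcd u^3 + 3u^2 - 9u - 27.

u^3 + 3u^2 - 9u - 27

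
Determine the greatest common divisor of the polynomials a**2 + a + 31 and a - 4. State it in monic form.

1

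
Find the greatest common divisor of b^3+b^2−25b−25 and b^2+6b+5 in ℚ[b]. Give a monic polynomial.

By polynomial division,
  b^3+b^2−25b−25 = (b−5)(b^2+6b+5) + (0)
The last nonzero remainder b^2+6b+5 is already monic.

b^2+6b+5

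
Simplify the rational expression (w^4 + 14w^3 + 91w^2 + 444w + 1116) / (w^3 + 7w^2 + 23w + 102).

Repeated division with remainder:
  w^4 + 14w^3 + 91w^2 + 444w + 1116 = (w + 7)(w^3 + 7w^2 + 23w + 102) + (19w^2 + 181w + 402)
  w^3 + 7w^2 + 23w + 102 = ((1/19)w - 48/361)(19w^2 + 181w + 402) + ((9353/361)w + 56118/361)
  19w^2 + 181w + 402 = ((6859/9353)w + 24187/9353)((9353/361)w + 56118/361) + (0)
Last nonzero remainder: (9353/361)w + 56118/361. Dividing through by 9353/361 gives the monic gcd w + 6.
Cancel w + 6 from numerator and denominator to get the reduced form.

(w^3 + 8w^2 + 43w + 186)/(w^2 + w + 17)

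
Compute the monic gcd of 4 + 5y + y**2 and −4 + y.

Apply the Euclidean algorithm:
  y**2 + 5y + 4 = (y + 9)(y − 4) + (40)
  y − 4 = ((1/40)y − 1/10)(40) + (0)
The last nonzero remainder is the constant 40, so the polynomials are coprime and gcd = 1.

1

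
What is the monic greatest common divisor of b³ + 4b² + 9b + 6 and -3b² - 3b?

Repeated division with remainder:
  b³ + 4b² + 9b + 6 = (-(1/3)b - 1)(-3b² - 3b) + (6b + 6)
  -3b² - 3b = (-(1/2)b)(6b + 6) + (0)
Last nonzero remainder: 6b + 6. Dividing through by 6 gives the monic gcd b + 1.

b + 1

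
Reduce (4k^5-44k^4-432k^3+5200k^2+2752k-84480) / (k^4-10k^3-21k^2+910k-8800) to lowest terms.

(4k^3-40k^2-32k+768)/(k^2-9k+80)

By polynomial division,
  4k^5-44k^4-432k^3+5200k^2+2752k-84480 = (4k-4)(k^4-10k^3-21k^2+910k-8800) + (-388k^3+1476k^2+41592k-119680)
  k^4-10k^3-21k^2+910k-8800 = (-(1/388)k+601/37636)(-388k^3+1476k^2+41592k-119680) + ((589248/9409)k^2-(589248/9409)k-64817280/9409)
  -388k^3+1476k^2+41592k-119680 = (-(912673/147312)k+159953/9207)((589248/9409)k^2-(589248/9409)k-64817280/9409) + (0)
Last nonzero remainder: (589248/9409)k^2-(589248/9409)k-64817280/9409. Dividing through by 589248/9409 gives the monic gcd k^2-k-110.
Cancel k^2-k-110 from numerator and denominator to get the reduced form.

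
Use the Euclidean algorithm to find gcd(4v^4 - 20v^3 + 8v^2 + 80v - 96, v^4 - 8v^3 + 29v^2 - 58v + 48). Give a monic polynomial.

By polynomial division,
  4v^4 - 20v^3 + 8v^2 + 80v - 96 = (4)(v^4 - 8v^3 + 29v^2 - 58v + 48) + (12v^3 - 108v^2 + 312v - 288)
  v^4 - 8v^3 + 29v^2 - 58v + 48 = ((1/12)v + 1/12)(12v^3 - 108v^2 + 312v - 288) + (12v^2 - 60v + 72)
  12v^3 - 108v^2 + 312v - 288 = (v - 4)(12v^2 - 60v + 72) + (0)
Last nonzero remainder: 12v^2 - 60v + 72. Dividing through by 12 gives the monic gcd v^2 - 5v + 6.

v^2 - 5v + 6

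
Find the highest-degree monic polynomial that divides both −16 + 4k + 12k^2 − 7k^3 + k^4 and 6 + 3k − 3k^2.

Euclidean algorithm in ℚ[k]:
  k^4 − 7k^3 + 12k^2 + 4k − 16 = (−(1/3)k^2 + 2k − 8/3)(−3k^2 + 3k + 6) + (0)
Last nonzero remainder: −3k^2 + 3k + 6. Dividing through by −3 gives the monic gcd k^2 − k − 2.

−2 − k + k^2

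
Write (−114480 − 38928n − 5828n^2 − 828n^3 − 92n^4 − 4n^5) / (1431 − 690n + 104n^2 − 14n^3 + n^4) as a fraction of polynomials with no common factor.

(−2160 − 816n − 100n^2 − 4n^3)/(27 − 12n + n^2)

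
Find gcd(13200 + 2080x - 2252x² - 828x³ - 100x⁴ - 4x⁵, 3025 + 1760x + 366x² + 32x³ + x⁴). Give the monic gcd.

275 + 135x + 21x² + x³

Euclidean algorithm in ℚ[x]:
  -4x⁵ - 100x⁴ - 828x³ - 2252x² + 2080x + 13200 = (-4x + 28)(x⁴ + 32x³ + 366x² + 1760x + 3025) + (-260x³ - 5460x² - 35100x - 71500)
  x⁴ + 32x³ + 366x² + 1760x + 3025 = (-(1/260)x - 11/260)(-260x³ - 5460x² - 35100x - 71500) + (0)
Last nonzero remainder: -260x³ - 5460x² - 35100x - 71500. Dividing through by -260 gives the monic gcd x³ + 21x² + 135x + 275.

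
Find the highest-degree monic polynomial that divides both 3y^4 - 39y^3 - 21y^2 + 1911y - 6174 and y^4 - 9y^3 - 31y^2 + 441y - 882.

y^3 - 6y^2 - 49y + 294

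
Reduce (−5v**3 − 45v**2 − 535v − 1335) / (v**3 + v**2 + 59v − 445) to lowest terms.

Repeated division with remainder:
  −5v**3 − 45v**2 − 535v − 1335 = (−5)(v**3 + v**2 + 59v − 445) + (−40v**2 − 240v − 3560)
  v**3 + v**2 + 59v − 445 = (−(1/40)v + 1/8)(−40v**2 − 240v − 3560) + (0)
Last nonzero remainder: −40v**2 − 240v − 3560. Dividing through by −40 gives the monic gcd v**2 + 6v + 89.
Cancel v**2 + 6v + 89 from numerator and denominator to get the reduced form.

(−5v − 15)/(v − 5)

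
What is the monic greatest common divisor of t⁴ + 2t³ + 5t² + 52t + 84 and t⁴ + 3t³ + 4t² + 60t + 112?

Apply the Euclidean algorithm:
  t⁴ + 2t³ + 5t² + 52t + 84 = (t⁴ + 3t³ + 4t² + 60t + 112) + (-t³ + t² - 8t - 28)
  t⁴ + 3t³ + 4t² + 60t + 112 = (-t - 4)(-t³ + t² - 8t - 28) + (0)
Last nonzero remainder: -t³ + t² - 8t - 28. Dividing through by -1 gives the monic gcd t³ - t² + 8t + 28.

t³ - t² + 8t + 28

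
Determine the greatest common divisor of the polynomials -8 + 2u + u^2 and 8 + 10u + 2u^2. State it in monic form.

4 + u

Euclidean algorithm in ℚ[u]:
  u^2 + 2u - 8 = (1/2)(2u^2 + 10u + 8) + (-3u - 12)
  2u^2 + 10u + 8 = (-(2/3)u - 2/3)(-3u - 12) + (0)
Last nonzero remainder: -3u - 12. Dividing through by -3 gives the monic gcd u + 4.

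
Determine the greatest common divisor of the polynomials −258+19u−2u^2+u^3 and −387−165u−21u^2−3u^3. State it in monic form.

43+4u+u^2

Euclidean algorithm in ℚ[u]:
  u^3−2u^2+19u−258 = (−1/3)(−3u^3−21u^2−165u−387) + (−9u^2−36u−387)
  −3u^3−21u^2−165u−387 = ((1/3)u+1)(−9u^2−36u−387) + (0)
Last nonzero remainder: −9u^2−36u−387. Dividing through by −9 gives the monic gcd u^2+4u+43.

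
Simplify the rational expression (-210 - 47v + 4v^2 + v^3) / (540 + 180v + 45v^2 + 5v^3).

By polynomial division,
  v^3 + 4v^2 - 47v - 210 = (1/5)(5v^3 + 45v^2 + 180v + 540) + (-5v^2 - 83v - 318)
  5v^3 + 45v^2 + 180v + 540 = (-v + 38/5)(-5v^2 - 83v - 318) + ((2464/5)v + 14784/5)
  -5v^2 - 83v - 318 = (-(25/2464)v - 265/2464)((2464/5)v + 14784/5) + (0)
Last nonzero remainder: (2464/5)v + 14784/5. Dividing through by 2464/5 gives the monic gcd v + 6.
Cancel v + 6 from numerator and denominator to get the reduced form.

(-35 - 2v + v^2)/(90 + 15v + 5v^2)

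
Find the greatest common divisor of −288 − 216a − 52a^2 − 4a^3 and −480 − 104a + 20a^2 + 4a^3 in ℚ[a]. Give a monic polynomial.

24 + 10a + a^2

Repeated division with remainder:
  −4a^3 − 52a^2 − 216a − 288 = (−1)(4a^3 + 20a^2 − 104a − 480) + (−32a^2 − 320a − 768)
  4a^3 + 20a^2 − 104a − 480 = (−(1/8)a + 5/8)(−32a^2 − 320a − 768) + (0)
Last nonzero remainder: −32a^2 − 320a − 768. Dividing through by −32 gives the monic gcd a^2 + 10a + 24.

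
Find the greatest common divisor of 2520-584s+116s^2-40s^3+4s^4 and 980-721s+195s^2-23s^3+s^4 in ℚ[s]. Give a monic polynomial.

35-12s+s^2

Euclidean algorithm in ℚ[s]:
  4s^4-40s^3+116s^2-584s+2520 = (4)(s^4-23s^3+195s^2-721s+980) + (52s^3-664s^2+2300s-1400)
  s^4-23s^3+195s^2-721s+980 = ((1/52)s-133/676)(52s^3-664s^2+2300s-1400) + ((3402/169)s^2-(40824/169)s+119070/169)
  52s^3-664s^2+2300s-1400 = ((4394/1701)s-3380/1701)((3402/169)s^2-(40824/169)s+119070/169) + (0)
Last nonzero remainder: (3402/169)s^2-(40824/169)s+119070/169. Dividing through by 3402/169 gives the monic gcd s^2-12s+35.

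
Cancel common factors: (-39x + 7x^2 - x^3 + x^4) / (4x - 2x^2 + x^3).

By polynomial division,
  x^4 - x^3 + 7x^2 - 39x = (x + 1)(x^3 - 2x^2 + 4x) + (5x^2 - 43x)
  x^3 - 2x^2 + 4x = ((1/5)x + 33/25)(5x^2 - 43x) + ((1519/25)x)
  5x^2 - 43x = ((125/1519)x - 1075/1519)((1519/25)x) + (0)
Last nonzero remainder: (1519/25)x. Dividing through by 1519/25 gives the monic gcd x.
Cancel x from numerator and denominator to get the reduced form.

(-39 + 7x - x^2 + x^3)/(4 - 2x + x^2)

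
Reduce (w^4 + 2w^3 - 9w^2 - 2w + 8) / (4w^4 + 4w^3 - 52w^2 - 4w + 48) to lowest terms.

(w - 2)/(4w - 12)

Apply the Euclidean algorithm:
  w^4 + 2w^3 - 9w^2 - 2w + 8 = (1/4)(4w^4 + 4w^3 - 52w^2 - 4w + 48) + (w^3 + 4w^2 - w - 4)
  4w^4 + 4w^3 - 52w^2 - 4w + 48 = (4w - 12)(w^3 + 4w^2 - w - 4) + (0)
The last nonzero remainder w^3 + 4w^2 - w - 4 is already monic.
Cancel w^3 + 4w^2 - w - 4 from numerator and denominator to get the reduced form.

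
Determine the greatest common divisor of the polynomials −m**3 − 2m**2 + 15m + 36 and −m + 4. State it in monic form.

Apply the Euclidean algorithm:
  −m**3 − 2m**2 + 15m + 36 = (m**2 + 6m + 9)(−m + 4) + (0)
Last nonzero remainder: −m + 4. Dividing through by −1 gives the monic gcd m − 4.

m − 4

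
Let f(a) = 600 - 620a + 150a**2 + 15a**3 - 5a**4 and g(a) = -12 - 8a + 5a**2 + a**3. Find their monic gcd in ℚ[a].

By polynomial division,
  -5a**4 + 15a**3 + 150a**2 - 620a + 600 = (-5a + 40)(a**3 + 5a**2 - 8a - 12) + (-90a**2 - 360a + 1080)
  a**3 + 5a**2 - 8a - 12 = (-(1/90)a - 1/90)(-90a**2 - 360a + 1080) + (0)
Last nonzero remainder: -90a**2 - 360a + 1080. Dividing through by -90 gives the monic gcd a**2 + 4a - 12.

-12 + 4a + a**2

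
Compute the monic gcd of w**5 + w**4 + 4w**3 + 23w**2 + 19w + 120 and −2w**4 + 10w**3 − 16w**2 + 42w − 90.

w**2 + w + 5

Apply the Euclidean algorithm:
  w**5 + w**4 + 4w**3 + 23w**2 + 19w + 120 = (−(1/2)w − 3)(−2w**4 + 10w**3 − 16w**2 + 42w − 90) + (26w**3 − 4w**2 + 100w − 150)
  −2w**4 + 10w**3 − 16w**2 + 42w − 90 = (−(1/13)w + 63/169)(26w**3 − 4w**2 + 100w − 150) + (−(1152/169)w**2 − (1152/169)w − 5760/169)
  26w**3 − 4w**2 + 100w − 150 = (−(2197/576)w + 845/192)(−(1152/169)w**2 − (1152/169)w − 5760/169) + (0)
Last nonzero remainder: −(1152/169)w**2 − (1152/169)w − 5760/169. Dividing through by −1152/169 gives the monic gcd w**2 + w + 5.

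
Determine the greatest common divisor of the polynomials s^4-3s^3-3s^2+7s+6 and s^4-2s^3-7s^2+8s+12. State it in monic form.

By polynomial division,
  s^4-3s^3-3s^2+7s+6 = (s^4-2s^3-7s^2+8s+12) + (-s^3+4s^2-s-6)
  s^4-2s^3-7s^2+8s+12 = (-s-2)(-s^3+4s^2-s-6) + (0)
Last nonzero remainder: -s^3+4s^2-s-6. Dividing through by -1 gives the monic gcd s^3-4s^2+s+6.

s^3-4s^2+s+6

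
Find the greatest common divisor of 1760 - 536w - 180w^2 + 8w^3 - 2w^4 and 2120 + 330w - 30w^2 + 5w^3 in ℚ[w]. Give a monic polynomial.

By polynomial division,
  -2w^4 + 8w^3 - 180w^2 - 536w + 1760 = (-(2/5)w - 4/5)(5w^3 - 30w^2 + 330w + 2120) + (-72w^2 + 576w + 3456)
  5w^3 - 30w^2 + 330w + 2120 = (-(5/72)w - 5/36)(-72w^2 + 576w + 3456) + (650w + 2600)
  -72w^2 + 576w + 3456 = (-(36/325)w + 432/325)(650w + 2600) + (0)
Last nonzero remainder: 650w + 2600. Dividing through by 650 gives the monic gcd w + 4.

4 + w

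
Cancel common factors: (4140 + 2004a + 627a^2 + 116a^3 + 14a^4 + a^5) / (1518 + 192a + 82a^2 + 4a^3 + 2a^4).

(180 + 48a + 9a^2 + a^3)/(66 − 6a + 2a^2)

Euclidean algorithm in ℚ[a]:
  a^5 + 14a^4 + 116a^3 + 627a^2 + 2004a + 4140 = ((1/2)a + 6)(2a^4 + 4a^3 + 82a^2 + 192a + 1518) + (51a^3 + 39a^2 + 93a − 4968)
  2a^4 + 4a^3 + 82a^2 + 192a + 1518 = ((2/51)a + 14/289)(51a^3 + 39a^2 + 93a − 4968) + ((22098/289)a^2 + (110490/289)a + 508254/289)
  51a^3 + 39a^2 + 93a − 4968 = ((4913/7366)a − 10404/3683)((22098/289)a^2 + (110490/289)a + 508254/289) + (0)
Last nonzero remainder: (22098/289)a^2 + (110490/289)a + 508254/289. Dividing through by 22098/289 gives the monic gcd a^2 + 5a + 23.
Cancel a^2 + 5a + 23 from numerator and denominator to get the reduced form.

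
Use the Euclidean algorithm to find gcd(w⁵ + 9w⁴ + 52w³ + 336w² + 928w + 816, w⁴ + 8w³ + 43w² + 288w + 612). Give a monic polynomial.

w³ + 5w² + 28w + 204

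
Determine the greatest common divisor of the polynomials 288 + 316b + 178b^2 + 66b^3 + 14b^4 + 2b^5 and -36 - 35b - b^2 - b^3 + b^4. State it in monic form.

9 + 2b + b^2

Euclidean algorithm in ℚ[b]:
  2b^5 + 14b^4 + 66b^3 + 178b^2 + 316b + 288 = (2b + 16)(b^4 - b^3 - b^2 - 35b - 36) + (84b^3 + 264b^2 + 948b + 864)
  b^4 - b^3 - b^2 - 35b - 36 = ((1/84)b - 29/588)(84b^3 + 264b^2 + 948b + 864) + ((36/49)b^2 + (72/49)b + 324/49)
  84b^3 + 264b^2 + 948b + 864 = ((343/3)b + 392/3)((36/49)b^2 + (72/49)b + 324/49) + (0)
Last nonzero remainder: (36/49)b^2 + (72/49)b + 324/49. Dividing through by 36/49 gives the monic gcd b^2 + 2b + 9.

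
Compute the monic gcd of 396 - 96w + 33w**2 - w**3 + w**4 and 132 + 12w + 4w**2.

33 + 3w + w**2

Apply the Euclidean algorithm:
  w**4 - w**3 + 33w**2 - 96w + 396 = ((1/4)w**2 - w + 3)(4w**2 + 12w + 132) + (0)
Last nonzero remainder: 4w**2 + 12w + 132. Dividing through by 4 gives the monic gcd w**2 + 3w + 33.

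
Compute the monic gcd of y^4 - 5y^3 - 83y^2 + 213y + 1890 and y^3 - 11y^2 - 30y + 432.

Euclidean algorithm in ℚ[y]:
  y^4 - 5y^3 - 83y^2 + 213y + 1890 = (y + 6)(y^3 - 11y^2 - 30y + 432) + (13y^2 - 39y - 702)
  y^3 - 11y^2 - 30y + 432 = ((1/13)y - 8/13)(13y^2 - 39y - 702) + (0)
Last nonzero remainder: 13y^2 - 39y - 702. Dividing through by 13 gives the monic gcd y^2 - 3y - 54.

y^2 - 3y - 54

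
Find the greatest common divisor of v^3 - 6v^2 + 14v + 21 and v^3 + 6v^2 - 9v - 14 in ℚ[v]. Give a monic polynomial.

v + 1

Repeated division with remainder:
  v^3 - 6v^2 + 14v + 21 = (v^3 + 6v^2 - 9v - 14) + (-12v^2 + 23v + 35)
  v^3 + 6v^2 - 9v - 14 = (-(1/12)v - 95/144)(-12v^2 + 23v + 35) + ((1309/144)v + 1309/144)
  -12v^2 + 23v + 35 = (-(1728/1309)v + 720/187)((1309/144)v + 1309/144) + (0)
Last nonzero remainder: (1309/144)v + 1309/144. Dividing through by 1309/144 gives the monic gcd v + 1.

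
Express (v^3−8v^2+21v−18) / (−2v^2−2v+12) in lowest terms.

Euclidean algorithm in ℚ[v]:
  v^3−8v^2+21v−18 = (−(1/2)v+9/2)(−2v^2−2v+12) + (36v−72)
  −2v^2−2v+12 = (−(1/18)v−1/6)(36v−72) + (0)
Last nonzero remainder: 36v−72. Dividing through by 36 gives the monic gcd v−2.
Cancel v−2 from numerator and denominator to get the reduced form.

(−v^2+6v−9)/(2v+6)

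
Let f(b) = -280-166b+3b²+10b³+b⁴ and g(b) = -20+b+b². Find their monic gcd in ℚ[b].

-20+b+b²

Euclidean algorithm in ℚ[b]:
  b⁴+10b³+3b²-166b-280 = (b²+9b+14)(b²+b-20) + (0)
The last nonzero remainder b²+b-20 is already monic.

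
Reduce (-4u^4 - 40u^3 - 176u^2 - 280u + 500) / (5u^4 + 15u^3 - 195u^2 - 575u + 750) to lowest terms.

Repeated division with remainder:
  -4u^4 - 40u^3 - 176u^2 - 280u + 500 = (-4/5)(5u^4 + 15u^3 - 195u^2 - 575u + 750) + (-28u^3 - 332u^2 - 740u + 1100)
  5u^4 + 15u^3 - 195u^2 - 575u + 750 = (-(5/28)u + 155/98)(-28u^3 - 332u^2 - 740u + 1100) + ((9700/49)u^2 + (38800/49)u - 48500/49)
  -28u^3 - 332u^2 - 740u + 1100 = (-(343/2425)u - 539/485)((9700/49)u^2 + (38800/49)u - 48500/49) + (0)
Last nonzero remainder: (9700/49)u^2 + (38800/49)u - 48500/49. Dividing through by 9700/49 gives the monic gcd u^2 + 4u - 5.
Cancel u^2 + 4u - 5 from numerator and denominator to get the reduced form.

(-4u^2 - 24u - 100)/(5u^2 - 5u - 150)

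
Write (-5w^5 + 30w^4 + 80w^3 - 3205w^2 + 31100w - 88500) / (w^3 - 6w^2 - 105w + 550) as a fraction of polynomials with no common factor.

By polynomial division,
  -5w^5 + 30w^4 + 80w^3 - 3205w^2 + 31100w - 88500 = (-5w^2 - 445)(w^3 - 6w^2 - 105w + 550) + (-3125w^2 - 15625w + 156250)
  w^3 - 6w^2 - 105w + 550 = (-(1/3125)w + 11/3125)(-3125w^2 - 15625w + 156250) + (0)
Last nonzero remainder: -3125w^2 - 15625w + 156250. Dividing through by -3125 gives the monic gcd w^2 + 5w - 50.
Cancel w^2 + 5w - 50 from numerator and denominator to get the reduced form.

(-5w^3 + 55w^2 - 445w + 1770)/(w - 11)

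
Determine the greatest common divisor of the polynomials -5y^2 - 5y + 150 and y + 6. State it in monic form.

y + 6

By polynomial division,
  -5y^2 - 5y + 150 = (-5y + 25)(y + 6) + (0)
The last nonzero remainder y + 6 is already monic.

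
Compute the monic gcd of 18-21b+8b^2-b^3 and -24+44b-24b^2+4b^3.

6-5b+b^2

Euclidean algorithm in ℚ[b]:
  -b^3+8b^2-21b+18 = (-1/4)(4b^3-24b^2+44b-24) + (2b^2-10b+12)
  4b^3-24b^2+44b-24 = (2b-2)(2b^2-10b+12) + (0)
Last nonzero remainder: 2b^2-10b+12. Dividing through by 2 gives the monic gcd b^2-5b+6.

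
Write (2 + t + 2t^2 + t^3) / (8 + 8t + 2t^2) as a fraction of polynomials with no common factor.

(1 + t^2)/(4 + 2t)

Repeated division with remainder:
  t^3 + 2t^2 + t + 2 = ((1/2)t - 1)(2t^2 + 8t + 8) + (5t + 10)
  2t^2 + 8t + 8 = ((2/5)t + 4/5)(5t + 10) + (0)
Last nonzero remainder: 5t + 10. Dividing through by 5 gives the monic gcd t + 2.
Cancel t + 2 from numerator and denominator to get the reduced form.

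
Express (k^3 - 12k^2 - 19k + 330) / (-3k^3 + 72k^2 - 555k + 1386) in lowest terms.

(-k - 5)/(3k - 21)

By polynomial division,
  k^3 - 12k^2 - 19k + 330 = (-1/3)(-3k^3 + 72k^2 - 555k + 1386) + (12k^2 - 204k + 792)
  -3k^3 + 72k^2 - 555k + 1386 = (-(1/4)k + 7/4)(12k^2 - 204k + 792) + (0)
Last nonzero remainder: 12k^2 - 204k + 792. Dividing through by 12 gives the monic gcd k^2 - 17k + 66.
Cancel k^2 - 17k + 66 from numerator and denominator to get the reduced form.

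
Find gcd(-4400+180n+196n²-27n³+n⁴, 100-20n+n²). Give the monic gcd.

100-20n+n²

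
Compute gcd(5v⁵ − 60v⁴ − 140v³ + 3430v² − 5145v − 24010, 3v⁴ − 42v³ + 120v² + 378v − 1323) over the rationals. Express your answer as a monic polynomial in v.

v² − 14v + 49

Apply the Euclidean algorithm:
  5v⁵ − 60v⁴ − 140v³ + 3430v² − 5145v − 24010 = ((5/3)v + 10/3)(3v⁴ − 42v³ + 120v² + 378v − 1323) + (−200v³ + 2400v² − 4200v − 19600)
  3v⁴ − 42v³ + 120v² + 378v − 1323 = (−(3/200)v + 3/100)(−200v³ + 2400v² − 4200v − 19600) + (−15v² + 210v − 735)
  −200v³ + 2400v² − 4200v − 19600 = ((40/3)v + 80/3)(−15v² + 210v − 735) + (0)
Last nonzero remainder: −15v² + 210v − 735. Dividing through by −15 gives the monic gcd v² − 14v + 49.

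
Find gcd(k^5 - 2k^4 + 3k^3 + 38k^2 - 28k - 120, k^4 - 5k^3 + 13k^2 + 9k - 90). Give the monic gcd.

k^3 - 2k^2 + 7k + 30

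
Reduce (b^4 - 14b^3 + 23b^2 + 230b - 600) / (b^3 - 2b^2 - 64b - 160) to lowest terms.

(b^2 - 8b + 15)/(b + 4)

By polynomial division,
  b^4 - 14b^3 + 23b^2 + 230b - 600 = (b - 12)(b^3 - 2b^2 - 64b - 160) + (63b^2 - 378b - 2520)
  b^3 - 2b^2 - 64b - 160 = ((1/63)b + 4/63)(63b^2 - 378b - 2520) + (0)
Last nonzero remainder: 63b^2 - 378b - 2520. Dividing through by 63 gives the monic gcd b^2 - 6b - 40.
Cancel b^2 - 6b - 40 from numerator and denominator to get the reduced form.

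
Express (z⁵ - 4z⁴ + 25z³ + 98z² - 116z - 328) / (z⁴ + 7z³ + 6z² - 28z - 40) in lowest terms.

By polynomial division,
  z⁵ - 4z⁴ + 25z³ + 98z² - 116z - 328 = (z - 11)(z⁴ + 7z³ + 6z² - 28z - 40) + (96z³ + 192z² - 384z - 768)
  z⁴ + 7z³ + 6z² - 28z - 40 = ((1/96)z + 5/96)(96z³ + 192z² - 384z - 768) + (0)
Last nonzero remainder: 96z³ + 192z² - 384z - 768. Dividing through by 96 gives the monic gcd z³ + 2z² - 4z - 8.
Cancel z³ + 2z² - 4z - 8 from numerator and denominator to get the reduced form.

(z² - 6z + 41)/(z + 5)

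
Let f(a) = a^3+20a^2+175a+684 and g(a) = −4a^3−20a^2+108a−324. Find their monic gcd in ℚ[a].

Repeated division with remainder:
  a^3+20a^2+175a+684 = (−1/4)(−4a^3−20a^2+108a−324) + (15a^2+202a+603)
  −4a^3−20a^2+108a−324 = (−(4/15)a+508/225)(15a^2+202a+603) + (−(42136/225)a−42136/25)
  15a^2+202a+603 = (−(3375/42136)a−15075/42136)(−(42136/225)a−42136/25) + (0)
Last nonzero remainder: −(42136/225)a−42136/25. Dividing through by −42136/225 gives the monic gcd a+9.

a+9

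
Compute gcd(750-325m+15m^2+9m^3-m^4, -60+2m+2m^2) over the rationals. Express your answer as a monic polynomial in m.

Repeated division with remainder:
  -m^4+9m^3+15m^2-325m+750 = (-(1/2)m^2+5m-25/2)(2m^2+2m-60) + (0)
Last nonzero remainder: 2m^2+2m-60. Dividing through by 2 gives the monic gcd m^2+m-30.

-30+m+m^2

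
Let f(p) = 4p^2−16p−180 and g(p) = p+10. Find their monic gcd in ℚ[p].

1

By polynomial division,
  4p^2−16p−180 = (4p−56)(p+10) + (380)
  p+10 = ((1/380)p+1/38)(380) + (0)
The last nonzero remainder is the constant 380, so the polynomials are coprime and gcd = 1.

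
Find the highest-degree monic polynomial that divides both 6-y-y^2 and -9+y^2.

By polynomial division,
  -y^2-y+6 = (-1)(y^2-9) + (-y-3)
  y^2-9 = (-y+3)(-y-3) + (0)
Last nonzero remainder: -y-3. Dividing through by -1 gives the monic gcd y+3.

3+y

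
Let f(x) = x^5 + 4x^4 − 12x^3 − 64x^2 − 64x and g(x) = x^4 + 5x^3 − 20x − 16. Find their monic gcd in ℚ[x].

Apply the Euclidean algorithm:
  x^5 + 4x^4 − 12x^3 − 64x^2 − 64x = (x − 1)(x^4 + 5x^3 − 20x − 16) + (−7x^3 − 44x^2 − 68x − 16)
  x^4 + 5x^3 − 20x − 16 = (−(1/7)x + 9/49)(−7x^3 − 44x^2 − 68x − 16) + (−(80/49)x^2 − (480/49)x − 640/49)
  −7x^3 − 44x^2 − 68x − 16 = ((343/80)x + 49/40)(−(80/49)x^2 − (480/49)x − 640/49) + (0)
Last nonzero remainder: −(80/49)x^2 − (480/49)x − 640/49. Dividing through by −80/49 gives the monic gcd x^2 + 6x + 8.

x^2 + 6x + 8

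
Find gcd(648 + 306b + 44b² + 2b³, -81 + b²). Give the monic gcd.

9 + b

Repeated division with remainder:
  2b³ + 44b² + 306b + 648 = (2b + 44)(b² - 81) + (468b + 4212)
  b² - 81 = ((1/468)b - 1/52)(468b + 4212) + (0)
Last nonzero remainder: 468b + 4212. Dividing through by 468 gives the monic gcd b + 9.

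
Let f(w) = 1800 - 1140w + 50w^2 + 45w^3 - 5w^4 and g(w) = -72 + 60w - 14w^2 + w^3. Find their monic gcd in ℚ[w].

-72 + 60w - 14w^2 + w^3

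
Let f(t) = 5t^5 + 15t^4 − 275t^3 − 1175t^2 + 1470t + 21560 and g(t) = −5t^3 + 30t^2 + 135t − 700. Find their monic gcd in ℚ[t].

Euclidean algorithm in ℚ[t]:
  5t^5 + 15t^4 − 275t^3 − 1175t^2 + 1470t + 21560 = (−t^2 − 9t − 26)(−5t^3 + 30t^2 + 135t − 700) + (120t^2 − 1320t + 3360)
  −5t^3 + 30t^2 + 135t − 700 = (−(1/24)t − 5/24)(120t^2 − 1320t + 3360) + (0)
Last nonzero remainder: 120t^2 − 1320t + 3360. Dividing through by 120 gives the monic gcd t^2 − 11t + 28.

t^2 − 11t + 28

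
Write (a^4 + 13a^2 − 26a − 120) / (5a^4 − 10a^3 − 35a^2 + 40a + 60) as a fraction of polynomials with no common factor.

(a^2 + a + 20)/(5a^2 − 5a − 10)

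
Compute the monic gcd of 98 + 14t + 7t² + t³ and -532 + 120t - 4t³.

7 + t

Repeated division with remainder:
  t³ + 7t² + 14t + 98 = (-1/4)(-4t³ + 120t - 532) + (7t² + 44t - 35)
  -4t³ + 120t - 532 = (-(4/7)t + 176/49)(7t² + 44t - 35) + (-(2844/49)t - 2844/7)
  7t² + 44t - 35 = (-(343/2844)t + 245/2844)(-(2844/49)t - 2844/7) + (0)
Last nonzero remainder: -(2844/49)t - 2844/7. Dividing through by -2844/49 gives the monic gcd t + 7.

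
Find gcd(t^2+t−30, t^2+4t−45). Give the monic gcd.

t−5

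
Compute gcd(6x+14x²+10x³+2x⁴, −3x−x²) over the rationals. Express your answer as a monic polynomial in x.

3x+x²

Apply the Euclidean algorithm:
  2x⁴+10x³+14x²+6x = (−2x²−4x−2)(−x²−3x) + (0)
Last nonzero remainder: −x²−3x. Dividing through by −1 gives the monic gcd x²+3x.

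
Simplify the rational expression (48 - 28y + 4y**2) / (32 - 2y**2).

Repeated division with remainder:
  4y**2 - 28y + 48 = (-2)(-2y**2 + 32) + (-28y + 112)
  -2y**2 + 32 = ((1/14)y + 2/7)(-28y + 112) + (0)
Last nonzero remainder: -28y + 112. Dividing through by -28 gives the monic gcd y - 4.
Cancel y - 4 from numerator and denominator to get the reduced form.

(6 - 2y)/(4 + y)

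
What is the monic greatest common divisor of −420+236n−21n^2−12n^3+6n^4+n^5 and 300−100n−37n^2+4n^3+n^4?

By polynomial division,
  n^5+6n^4−12n^3−21n^2+236n−420 = (n+2)(n^4+4n^3−37n^2−100n+300) + (17n^3+153n^2+136n−1020)
  n^4+4n^3−37n^2−100n+300 = ((1/17)n−5/17)(17n^3+153n^2+136n−1020) + (0)
Last nonzero remainder: 17n^3+153n^2+136n−1020. Dividing through by 17 gives the monic gcd n^3+9n^2+8n−60.

−60+8n+9n^2+n^3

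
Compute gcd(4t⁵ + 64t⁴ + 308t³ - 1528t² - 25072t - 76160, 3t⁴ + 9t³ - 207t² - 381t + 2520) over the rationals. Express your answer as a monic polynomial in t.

t³ + 6t² - 51t - 280

Euclidean algorithm in ℚ[t]:
  4t⁵ + 64t⁴ + 308t³ - 1528t² - 25072t - 76160 = ((4/3)t + 52/3)(3t⁴ + 9t³ - 207t² - 381t + 2520) + (428t³ + 2568t² - 21828t - 119840)
  3t⁴ + 9t³ - 207t² - 381t + 2520 = ((3/428)t - 9/428)(428t³ + 2568t² - 21828t - 119840) + (0)
Last nonzero remainder: 428t³ + 2568t² - 21828t - 119840. Dividing through by 428 gives the monic gcd t³ + 6t² - 51t - 280.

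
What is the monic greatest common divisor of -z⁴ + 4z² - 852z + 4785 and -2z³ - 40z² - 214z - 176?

z + 11

Apply the Euclidean algorithm:
  -z⁴ + 4z² - 852z + 4785 = ((1/2)z - 10)(-2z³ - 40z² - 214z - 176) + (-289z² - 2904z + 3025)
  -2z³ - 40z² - 214z - 176 = ((2/289)z + 5752/83521)(-289z² - 2904z + 3025) + (-(2918136/83521)z - 32099496/83521)
  -289z² - 2904z + 3025 = ((24137569/2918136)z - 22968275/2918136)(-(2918136/83521)z - 32099496/83521) + (0)
Last nonzero remainder: -(2918136/83521)z - 32099496/83521. Dividing through by -2918136/83521 gives the monic gcd z + 11.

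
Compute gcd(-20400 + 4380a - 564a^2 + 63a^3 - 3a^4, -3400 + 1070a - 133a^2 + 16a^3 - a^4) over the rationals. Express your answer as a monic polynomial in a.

By polynomial division,
  -3a^4 + 63a^3 - 564a^2 + 4380a - 20400 = (3)(-a^4 + 16a^3 - 133a^2 + 1070a - 3400) + (15a^3 - 165a^2 + 1170a - 10200)
  -a^4 + 16a^3 - 133a^2 + 1070a - 3400 = (-(1/15)a + 1/3)(15a^3 - 165a^2 + 1170a - 10200) + (0)
Last nonzero remainder: 15a^3 - 165a^2 + 1170a - 10200. Dividing through by 15 gives the monic gcd a^3 - 11a^2 + 78a - 680.

-680 + 78a - 11a^2 + a^3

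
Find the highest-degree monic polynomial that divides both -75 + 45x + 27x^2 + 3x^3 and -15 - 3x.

5 + x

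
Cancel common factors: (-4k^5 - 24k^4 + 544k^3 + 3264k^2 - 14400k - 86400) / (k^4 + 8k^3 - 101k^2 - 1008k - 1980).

(-4k^3 + 40k^2 + 144k - 1440)/(k^2 - 8k - 33)

Euclidean algorithm in ℚ[k]:
  -4k^5 - 24k^4 + 544k^3 + 3264k^2 - 14400k - 86400 = (-4k + 8)(k^4 + 8k^3 - 101k^2 - 1008k - 1980) + (76k^3 + 40k^2 - 14256k - 70560)
  k^4 + 8k^3 - 101k^2 - 1008k - 1980 = ((1/76)k + 71/722)(76k^3 + 40k^2 - 14256k - 70560) + ((29835/361)k^2 + (477360/361)k + 1790100/361)
  76k^3 + 40k^2 - 14256k - 70560 = ((27436/29835)k - 141512/9945)((29835/361)k^2 + (477360/361)k + 1790100/361) + (0)
Last nonzero remainder: (29835/361)k^2 + (477360/361)k + 1790100/361. Dividing through by 29835/361 gives the monic gcd k^2 + 16k + 60.
Cancel k^2 + 16k + 60 from numerator and denominator to get the reduced form.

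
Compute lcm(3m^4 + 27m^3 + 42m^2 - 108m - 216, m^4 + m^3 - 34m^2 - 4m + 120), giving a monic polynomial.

By polynomial division,
  3m^4 + 27m^3 + 42m^2 - 108m - 216 = (3)(m^4 + m^3 - 34m^2 - 4m + 120) + (24m^3 + 144m^2 - 96m - 576)
  m^4 + m^3 - 34m^2 - 4m + 120 = ((1/24)m - 5/24)(24m^3 + 144m^2 - 96m - 576) + (0)
Last nonzero remainder: 24m^3 + 144m^2 - 96m - 576. Dividing through by 24 gives the monic gcd m^3 + 6m^2 - 4m - 24.
Then lcm(f, g) = f·g / gcd(f, g); expanding and making the result monic gives the answer.

m^5 + 4m^4 - 31m^3 - 106m^2 + 108m + 360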